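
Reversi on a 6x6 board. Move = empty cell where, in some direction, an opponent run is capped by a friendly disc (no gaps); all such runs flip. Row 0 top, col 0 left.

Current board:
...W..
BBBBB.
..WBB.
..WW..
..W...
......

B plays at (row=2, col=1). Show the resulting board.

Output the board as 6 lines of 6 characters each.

Place B at (2,1); scan 8 dirs for brackets.
Dir NW: first cell 'B' (not opp) -> no flip
Dir N: first cell 'B' (not opp) -> no flip
Dir NE: first cell 'B' (not opp) -> no flip
Dir W: first cell '.' (not opp) -> no flip
Dir E: opp run (2,2) capped by B -> flip
Dir SW: first cell '.' (not opp) -> no flip
Dir S: first cell '.' (not opp) -> no flip
Dir SE: opp run (3,2), next='.' -> no flip
All flips: (2,2)

Answer: ...W..
BBBBB.
.BBBB.
..WW..
..W...
......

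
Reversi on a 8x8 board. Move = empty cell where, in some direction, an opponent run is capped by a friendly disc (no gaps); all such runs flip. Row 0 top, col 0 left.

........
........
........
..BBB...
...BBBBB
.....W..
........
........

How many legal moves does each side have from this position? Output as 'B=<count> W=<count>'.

Answer: B=3 W=3

Derivation:
-- B to move --
(5,4): no bracket -> illegal
(5,6): no bracket -> illegal
(6,4): flips 1 -> legal
(6,5): flips 1 -> legal
(6,6): flips 1 -> legal
B mobility = 3
-- W to move --
(2,1): no bracket -> illegal
(2,2): flips 2 -> legal
(2,3): no bracket -> illegal
(2,4): no bracket -> illegal
(2,5): no bracket -> illegal
(3,1): no bracket -> illegal
(3,5): flips 1 -> legal
(3,6): no bracket -> illegal
(3,7): flips 1 -> legal
(4,1): no bracket -> illegal
(4,2): no bracket -> illegal
(5,2): no bracket -> illegal
(5,3): no bracket -> illegal
(5,4): no bracket -> illegal
(5,6): no bracket -> illegal
(5,7): no bracket -> illegal
W mobility = 3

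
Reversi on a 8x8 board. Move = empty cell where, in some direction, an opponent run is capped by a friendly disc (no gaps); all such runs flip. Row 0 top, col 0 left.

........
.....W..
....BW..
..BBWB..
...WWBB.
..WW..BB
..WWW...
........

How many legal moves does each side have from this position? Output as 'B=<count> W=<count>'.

Answer: B=9 W=11

Derivation:
-- B to move --
(0,4): no bracket -> illegal
(0,5): flips 2 -> legal
(0,6): flips 1 -> legal
(1,4): no bracket -> illegal
(1,6): no bracket -> illegal
(2,3): flips 1 -> legal
(2,6): flips 1 -> legal
(3,6): no bracket -> illegal
(4,1): no bracket -> illegal
(4,2): flips 2 -> legal
(5,1): no bracket -> illegal
(5,4): flips 3 -> legal
(5,5): flips 1 -> legal
(6,1): no bracket -> illegal
(6,5): no bracket -> illegal
(7,1): flips 3 -> legal
(7,2): no bracket -> illegal
(7,3): flips 3 -> legal
(7,4): no bracket -> illegal
(7,5): no bracket -> illegal
B mobility = 9
-- W to move --
(1,3): no bracket -> illegal
(1,4): flips 1 -> legal
(2,1): flips 1 -> legal
(2,2): flips 1 -> legal
(2,3): flips 2 -> legal
(2,6): flips 1 -> legal
(3,1): flips 2 -> legal
(3,6): flips 1 -> legal
(3,7): no bracket -> illegal
(4,1): no bracket -> illegal
(4,2): flips 2 -> legal
(4,7): flips 2 -> legal
(5,4): no bracket -> illegal
(5,5): flips 2 -> legal
(6,5): no bracket -> illegal
(6,6): no bracket -> illegal
(6,7): flips 2 -> legal
W mobility = 11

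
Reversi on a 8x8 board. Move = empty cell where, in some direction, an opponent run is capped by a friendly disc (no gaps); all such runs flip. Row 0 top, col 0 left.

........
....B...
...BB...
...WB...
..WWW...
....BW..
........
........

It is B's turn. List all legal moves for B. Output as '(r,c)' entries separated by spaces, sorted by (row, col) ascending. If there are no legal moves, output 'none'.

(2,2): no bracket -> illegal
(3,1): no bracket -> illegal
(3,2): flips 2 -> legal
(3,5): no bracket -> illegal
(4,1): no bracket -> illegal
(4,5): no bracket -> illegal
(4,6): no bracket -> illegal
(5,1): flips 2 -> legal
(5,2): flips 1 -> legal
(5,3): flips 2 -> legal
(5,6): flips 1 -> legal
(6,4): no bracket -> illegal
(6,5): no bracket -> illegal
(6,6): no bracket -> illegal

Answer: (3,2) (5,1) (5,2) (5,3) (5,6)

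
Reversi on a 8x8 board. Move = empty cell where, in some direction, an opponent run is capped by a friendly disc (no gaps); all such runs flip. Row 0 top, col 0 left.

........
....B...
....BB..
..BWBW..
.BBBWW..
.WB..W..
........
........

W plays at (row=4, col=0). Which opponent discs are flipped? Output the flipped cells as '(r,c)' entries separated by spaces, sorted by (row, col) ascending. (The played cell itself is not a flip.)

Dir NW: edge -> no flip
Dir N: first cell '.' (not opp) -> no flip
Dir NE: first cell '.' (not opp) -> no flip
Dir W: edge -> no flip
Dir E: opp run (4,1) (4,2) (4,3) capped by W -> flip
Dir SW: edge -> no flip
Dir S: first cell '.' (not opp) -> no flip
Dir SE: first cell 'W' (not opp) -> no flip

Answer: (4,1) (4,2) (4,3)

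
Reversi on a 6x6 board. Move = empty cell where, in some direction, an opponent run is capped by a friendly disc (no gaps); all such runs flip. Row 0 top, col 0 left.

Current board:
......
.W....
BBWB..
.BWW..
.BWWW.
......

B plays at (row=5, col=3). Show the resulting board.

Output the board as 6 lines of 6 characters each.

Answer: ......
.W....
BBWB..
.BWB..
.BBBW.
...B..

Derivation:
Place B at (5,3); scan 8 dirs for brackets.
Dir NW: opp run (4,2) capped by B -> flip
Dir N: opp run (4,3) (3,3) capped by B -> flip
Dir NE: opp run (4,4), next='.' -> no flip
Dir W: first cell '.' (not opp) -> no flip
Dir E: first cell '.' (not opp) -> no flip
Dir SW: edge -> no flip
Dir S: edge -> no flip
Dir SE: edge -> no flip
All flips: (3,3) (4,2) (4,3)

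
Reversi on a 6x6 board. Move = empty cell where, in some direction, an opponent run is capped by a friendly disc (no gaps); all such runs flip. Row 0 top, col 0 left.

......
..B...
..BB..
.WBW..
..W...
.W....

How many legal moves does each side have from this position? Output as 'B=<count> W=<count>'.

-- B to move --
(2,0): no bracket -> illegal
(2,1): no bracket -> illegal
(2,4): no bracket -> illegal
(3,0): flips 1 -> legal
(3,4): flips 1 -> legal
(4,0): flips 1 -> legal
(4,1): no bracket -> illegal
(4,3): flips 1 -> legal
(4,4): flips 1 -> legal
(5,0): no bracket -> illegal
(5,2): flips 1 -> legal
(5,3): no bracket -> illegal
B mobility = 6
-- W to move --
(0,1): no bracket -> illegal
(0,2): flips 3 -> legal
(0,3): no bracket -> illegal
(1,1): flips 1 -> legal
(1,3): flips 2 -> legal
(1,4): no bracket -> illegal
(2,1): no bracket -> illegal
(2,4): no bracket -> illegal
(3,4): no bracket -> illegal
(4,1): no bracket -> illegal
(4,3): no bracket -> illegal
W mobility = 3

Answer: B=6 W=3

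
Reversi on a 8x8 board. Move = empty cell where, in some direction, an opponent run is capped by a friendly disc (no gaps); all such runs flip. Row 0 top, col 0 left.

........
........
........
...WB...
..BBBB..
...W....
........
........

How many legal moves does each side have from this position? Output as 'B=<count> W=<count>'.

-- B to move --
(2,2): flips 1 -> legal
(2,3): flips 1 -> legal
(2,4): flips 1 -> legal
(3,2): flips 1 -> legal
(5,2): no bracket -> illegal
(5,4): no bracket -> illegal
(6,2): flips 1 -> legal
(6,3): flips 1 -> legal
(6,4): flips 1 -> legal
B mobility = 7
-- W to move --
(2,3): no bracket -> illegal
(2,4): no bracket -> illegal
(2,5): no bracket -> illegal
(3,1): flips 1 -> legal
(3,2): no bracket -> illegal
(3,5): flips 2 -> legal
(3,6): no bracket -> illegal
(4,1): no bracket -> illegal
(4,6): no bracket -> illegal
(5,1): flips 1 -> legal
(5,2): no bracket -> illegal
(5,4): no bracket -> illegal
(5,5): flips 1 -> legal
(5,6): no bracket -> illegal
W mobility = 4

Answer: B=7 W=4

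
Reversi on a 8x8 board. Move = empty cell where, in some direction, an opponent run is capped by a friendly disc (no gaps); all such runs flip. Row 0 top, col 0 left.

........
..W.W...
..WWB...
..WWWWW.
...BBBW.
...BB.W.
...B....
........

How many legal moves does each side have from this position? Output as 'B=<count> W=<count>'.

Answer: B=12 W=11

Derivation:
-- B to move --
(0,1): flips 3 -> legal
(0,2): no bracket -> illegal
(0,3): no bracket -> illegal
(0,4): flips 1 -> legal
(0,5): no bracket -> illegal
(1,1): flips 2 -> legal
(1,3): flips 2 -> legal
(1,5): no bracket -> illegal
(2,1): flips 3 -> legal
(2,5): flips 2 -> legal
(2,6): flips 1 -> legal
(2,7): flips 1 -> legal
(3,1): no bracket -> illegal
(3,7): no bracket -> illegal
(4,1): no bracket -> illegal
(4,2): flips 1 -> legal
(4,7): flips 1 -> legal
(5,5): no bracket -> illegal
(5,7): flips 2 -> legal
(6,5): no bracket -> illegal
(6,6): no bracket -> illegal
(6,7): flips 1 -> legal
B mobility = 12
-- W to move --
(1,3): flips 1 -> legal
(1,5): flips 1 -> legal
(2,5): flips 1 -> legal
(4,2): flips 3 -> legal
(5,2): flips 1 -> legal
(5,5): flips 2 -> legal
(6,2): flips 2 -> legal
(6,4): flips 2 -> legal
(6,5): flips 2 -> legal
(7,2): flips 3 -> legal
(7,3): flips 3 -> legal
(7,4): no bracket -> illegal
W mobility = 11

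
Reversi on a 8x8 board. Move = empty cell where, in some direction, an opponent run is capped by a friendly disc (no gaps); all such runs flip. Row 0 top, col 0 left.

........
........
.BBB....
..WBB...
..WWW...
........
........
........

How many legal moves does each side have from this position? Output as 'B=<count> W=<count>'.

-- B to move --
(3,1): flips 1 -> legal
(3,5): no bracket -> illegal
(4,1): flips 1 -> legal
(4,5): no bracket -> illegal
(5,1): flips 1 -> legal
(5,2): flips 3 -> legal
(5,3): flips 1 -> legal
(5,4): flips 3 -> legal
(5,5): flips 1 -> legal
B mobility = 7
-- W to move --
(1,0): flips 1 -> legal
(1,1): flips 2 -> legal
(1,2): flips 1 -> legal
(1,3): flips 2 -> legal
(1,4): flips 1 -> legal
(2,0): no bracket -> illegal
(2,4): flips 2 -> legal
(2,5): flips 1 -> legal
(3,0): no bracket -> illegal
(3,1): no bracket -> illegal
(3,5): flips 2 -> legal
(4,5): no bracket -> illegal
W mobility = 8

Answer: B=7 W=8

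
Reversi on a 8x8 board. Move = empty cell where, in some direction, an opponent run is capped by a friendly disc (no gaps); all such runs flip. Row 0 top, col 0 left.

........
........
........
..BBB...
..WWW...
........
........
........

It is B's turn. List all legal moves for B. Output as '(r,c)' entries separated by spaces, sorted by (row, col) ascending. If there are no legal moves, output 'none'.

Answer: (5,1) (5,2) (5,3) (5,4) (5,5)

Derivation:
(3,1): no bracket -> illegal
(3,5): no bracket -> illegal
(4,1): no bracket -> illegal
(4,5): no bracket -> illegal
(5,1): flips 1 -> legal
(5,2): flips 2 -> legal
(5,3): flips 1 -> legal
(5,4): flips 2 -> legal
(5,5): flips 1 -> legal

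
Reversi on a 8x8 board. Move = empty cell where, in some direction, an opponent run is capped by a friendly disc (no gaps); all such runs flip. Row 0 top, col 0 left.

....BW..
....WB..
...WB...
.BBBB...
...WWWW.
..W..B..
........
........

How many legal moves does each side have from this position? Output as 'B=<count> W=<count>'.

Answer: B=10 W=9

Derivation:
-- B to move --
(0,3): no bracket -> illegal
(0,6): flips 1 -> legal
(1,2): flips 1 -> legal
(1,3): flips 2 -> legal
(1,6): no bracket -> illegal
(2,2): flips 1 -> legal
(2,5): no bracket -> illegal
(3,5): flips 1 -> legal
(3,6): no bracket -> illegal
(3,7): flips 1 -> legal
(4,1): no bracket -> illegal
(4,2): no bracket -> illegal
(4,7): no bracket -> illegal
(5,1): no bracket -> illegal
(5,3): flips 1 -> legal
(5,4): flips 2 -> legal
(5,6): flips 1 -> legal
(5,7): no bracket -> illegal
(6,1): flips 2 -> legal
(6,2): no bracket -> illegal
(6,3): no bracket -> illegal
B mobility = 10
-- W to move --
(0,3): flips 1 -> legal
(0,6): no bracket -> illegal
(1,3): no bracket -> illegal
(1,6): flips 1 -> legal
(2,0): no bracket -> illegal
(2,1): flips 1 -> legal
(2,2): flips 1 -> legal
(2,5): flips 3 -> legal
(2,6): no bracket -> illegal
(3,0): no bracket -> illegal
(3,5): no bracket -> illegal
(4,0): no bracket -> illegal
(4,1): flips 1 -> legal
(4,2): no bracket -> illegal
(5,4): no bracket -> illegal
(5,6): no bracket -> illegal
(6,4): flips 1 -> legal
(6,5): flips 1 -> legal
(6,6): flips 1 -> legal
W mobility = 9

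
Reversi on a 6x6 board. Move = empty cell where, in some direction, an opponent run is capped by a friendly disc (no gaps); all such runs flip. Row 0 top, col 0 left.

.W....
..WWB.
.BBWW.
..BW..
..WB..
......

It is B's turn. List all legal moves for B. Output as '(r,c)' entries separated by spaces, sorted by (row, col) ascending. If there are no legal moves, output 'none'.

(0,0): no bracket -> illegal
(0,2): flips 1 -> legal
(0,3): flips 4 -> legal
(0,4): flips 1 -> legal
(1,0): no bracket -> illegal
(1,1): flips 2 -> legal
(1,5): no bracket -> illegal
(2,5): flips 2 -> legal
(3,1): no bracket -> illegal
(3,4): flips 2 -> legal
(3,5): no bracket -> illegal
(4,1): flips 1 -> legal
(4,4): flips 1 -> legal
(5,1): no bracket -> illegal
(5,2): flips 1 -> legal
(5,3): no bracket -> illegal

Answer: (0,2) (0,3) (0,4) (1,1) (2,5) (3,4) (4,1) (4,4) (5,2)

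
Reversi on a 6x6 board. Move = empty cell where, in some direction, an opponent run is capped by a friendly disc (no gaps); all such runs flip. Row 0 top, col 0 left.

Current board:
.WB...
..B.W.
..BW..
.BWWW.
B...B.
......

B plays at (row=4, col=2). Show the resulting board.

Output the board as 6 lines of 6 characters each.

Answer: .WB...
..B.W.
..BW..
.BBWW.
B.B.B.
......

Derivation:
Place B at (4,2); scan 8 dirs for brackets.
Dir NW: first cell 'B' (not opp) -> no flip
Dir N: opp run (3,2) capped by B -> flip
Dir NE: opp run (3,3), next='.' -> no flip
Dir W: first cell '.' (not opp) -> no flip
Dir E: first cell '.' (not opp) -> no flip
Dir SW: first cell '.' (not opp) -> no flip
Dir S: first cell '.' (not opp) -> no flip
Dir SE: first cell '.' (not opp) -> no flip
All flips: (3,2)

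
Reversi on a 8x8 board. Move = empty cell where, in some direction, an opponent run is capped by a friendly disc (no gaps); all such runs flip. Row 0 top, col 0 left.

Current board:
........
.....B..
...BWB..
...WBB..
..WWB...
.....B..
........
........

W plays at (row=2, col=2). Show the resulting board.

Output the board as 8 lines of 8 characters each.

Answer: ........
.....B..
..WWWB..
...WBB..
..WWB...
.....B..
........
........

Derivation:
Place W at (2,2); scan 8 dirs for brackets.
Dir NW: first cell '.' (not opp) -> no flip
Dir N: first cell '.' (not opp) -> no flip
Dir NE: first cell '.' (not opp) -> no flip
Dir W: first cell '.' (not opp) -> no flip
Dir E: opp run (2,3) capped by W -> flip
Dir SW: first cell '.' (not opp) -> no flip
Dir S: first cell '.' (not opp) -> no flip
Dir SE: first cell 'W' (not opp) -> no flip
All flips: (2,3)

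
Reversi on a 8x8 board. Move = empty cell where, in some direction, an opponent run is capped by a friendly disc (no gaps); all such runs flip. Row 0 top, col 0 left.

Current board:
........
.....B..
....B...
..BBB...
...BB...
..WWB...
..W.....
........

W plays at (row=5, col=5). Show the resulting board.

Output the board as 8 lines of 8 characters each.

Place W at (5,5); scan 8 dirs for brackets.
Dir NW: opp run (4,4) (3,3), next='.' -> no flip
Dir N: first cell '.' (not opp) -> no flip
Dir NE: first cell '.' (not opp) -> no flip
Dir W: opp run (5,4) capped by W -> flip
Dir E: first cell '.' (not opp) -> no flip
Dir SW: first cell '.' (not opp) -> no flip
Dir S: first cell '.' (not opp) -> no flip
Dir SE: first cell '.' (not opp) -> no flip
All flips: (5,4)

Answer: ........
.....B..
....B...
..BBB...
...BB...
..WWWW..
..W.....
........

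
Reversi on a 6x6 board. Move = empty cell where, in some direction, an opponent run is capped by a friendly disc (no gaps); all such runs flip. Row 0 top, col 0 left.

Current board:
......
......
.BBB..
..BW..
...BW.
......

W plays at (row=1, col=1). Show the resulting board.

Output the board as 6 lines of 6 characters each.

Place W at (1,1); scan 8 dirs for brackets.
Dir NW: first cell '.' (not opp) -> no flip
Dir N: first cell '.' (not opp) -> no flip
Dir NE: first cell '.' (not opp) -> no flip
Dir W: first cell '.' (not opp) -> no flip
Dir E: first cell '.' (not opp) -> no flip
Dir SW: first cell '.' (not opp) -> no flip
Dir S: opp run (2,1), next='.' -> no flip
Dir SE: opp run (2,2) capped by W -> flip
All flips: (2,2)

Answer: ......
.W....
.BWB..
..BW..
...BW.
......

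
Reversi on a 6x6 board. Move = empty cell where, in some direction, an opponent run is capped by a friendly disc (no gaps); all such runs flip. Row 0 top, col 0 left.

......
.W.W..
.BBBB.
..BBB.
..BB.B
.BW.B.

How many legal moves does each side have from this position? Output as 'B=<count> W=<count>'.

-- B to move --
(0,0): flips 1 -> legal
(0,1): flips 1 -> legal
(0,2): flips 1 -> legal
(0,3): flips 1 -> legal
(0,4): flips 1 -> legal
(1,0): no bracket -> illegal
(1,2): no bracket -> illegal
(1,4): no bracket -> illegal
(2,0): no bracket -> illegal
(4,1): no bracket -> illegal
(5,3): flips 1 -> legal
B mobility = 6
-- W to move --
(1,0): no bracket -> illegal
(1,2): flips 3 -> legal
(1,4): no bracket -> illegal
(1,5): no bracket -> illegal
(2,0): no bracket -> illegal
(2,5): flips 2 -> legal
(3,0): no bracket -> illegal
(3,1): flips 2 -> legal
(3,5): flips 1 -> legal
(4,0): no bracket -> illegal
(4,1): no bracket -> illegal
(4,4): flips 2 -> legal
(5,0): flips 1 -> legal
(5,3): flips 3 -> legal
(5,5): no bracket -> illegal
W mobility = 7

Answer: B=6 W=7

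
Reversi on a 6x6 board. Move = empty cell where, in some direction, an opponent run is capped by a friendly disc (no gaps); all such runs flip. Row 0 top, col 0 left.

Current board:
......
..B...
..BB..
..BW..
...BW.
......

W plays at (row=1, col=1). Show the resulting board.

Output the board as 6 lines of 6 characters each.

Place W at (1,1); scan 8 dirs for brackets.
Dir NW: first cell '.' (not opp) -> no flip
Dir N: first cell '.' (not opp) -> no flip
Dir NE: first cell '.' (not opp) -> no flip
Dir W: first cell '.' (not opp) -> no flip
Dir E: opp run (1,2), next='.' -> no flip
Dir SW: first cell '.' (not opp) -> no flip
Dir S: first cell '.' (not opp) -> no flip
Dir SE: opp run (2,2) capped by W -> flip
All flips: (2,2)

Answer: ......
.WB...
..WB..
..BW..
...BW.
......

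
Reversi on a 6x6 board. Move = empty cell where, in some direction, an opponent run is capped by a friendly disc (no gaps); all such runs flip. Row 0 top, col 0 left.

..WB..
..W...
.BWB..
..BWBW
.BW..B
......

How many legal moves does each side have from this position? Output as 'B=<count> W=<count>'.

Answer: B=4 W=8

Derivation:
-- B to move --
(0,1): flips 2 -> legal
(1,1): no bracket -> illegal
(1,3): no bracket -> illegal
(2,4): no bracket -> illegal
(2,5): flips 1 -> legal
(3,1): no bracket -> illegal
(4,3): flips 2 -> legal
(4,4): no bracket -> illegal
(5,1): no bracket -> illegal
(5,2): flips 1 -> legal
(5,3): no bracket -> illegal
B mobility = 4
-- W to move --
(0,4): flips 1 -> legal
(1,0): no bracket -> illegal
(1,1): no bracket -> illegal
(1,3): flips 1 -> legal
(1,4): no bracket -> illegal
(2,0): flips 1 -> legal
(2,4): flips 1 -> legal
(2,5): no bracket -> illegal
(3,0): flips 1 -> legal
(3,1): flips 1 -> legal
(4,0): flips 1 -> legal
(4,3): no bracket -> illegal
(4,4): no bracket -> illegal
(5,0): no bracket -> illegal
(5,1): no bracket -> illegal
(5,2): no bracket -> illegal
(5,4): no bracket -> illegal
(5,5): flips 1 -> legal
W mobility = 8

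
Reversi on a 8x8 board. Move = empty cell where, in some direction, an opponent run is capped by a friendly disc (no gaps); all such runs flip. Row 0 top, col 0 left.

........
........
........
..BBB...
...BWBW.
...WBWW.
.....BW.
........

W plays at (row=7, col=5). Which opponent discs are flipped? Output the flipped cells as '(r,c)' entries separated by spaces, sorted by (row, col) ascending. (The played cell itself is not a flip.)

Dir NW: first cell '.' (not opp) -> no flip
Dir N: opp run (6,5) capped by W -> flip
Dir NE: first cell 'W' (not opp) -> no flip
Dir W: first cell '.' (not opp) -> no flip
Dir E: first cell '.' (not opp) -> no flip
Dir SW: edge -> no flip
Dir S: edge -> no flip
Dir SE: edge -> no flip

Answer: (6,5)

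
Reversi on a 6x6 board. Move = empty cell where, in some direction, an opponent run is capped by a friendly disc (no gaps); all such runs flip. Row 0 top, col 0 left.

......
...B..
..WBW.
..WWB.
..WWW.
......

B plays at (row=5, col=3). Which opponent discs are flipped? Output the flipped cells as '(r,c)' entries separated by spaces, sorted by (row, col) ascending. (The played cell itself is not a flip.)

Dir NW: opp run (4,2), next='.' -> no flip
Dir N: opp run (4,3) (3,3) capped by B -> flip
Dir NE: opp run (4,4), next='.' -> no flip
Dir W: first cell '.' (not opp) -> no flip
Dir E: first cell '.' (not opp) -> no flip
Dir SW: edge -> no flip
Dir S: edge -> no flip
Dir SE: edge -> no flip

Answer: (3,3) (4,3)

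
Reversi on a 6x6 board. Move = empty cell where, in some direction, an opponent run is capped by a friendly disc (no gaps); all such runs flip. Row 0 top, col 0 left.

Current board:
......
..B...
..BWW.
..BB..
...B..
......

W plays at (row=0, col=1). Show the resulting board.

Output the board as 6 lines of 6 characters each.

Place W at (0,1); scan 8 dirs for brackets.
Dir NW: edge -> no flip
Dir N: edge -> no flip
Dir NE: edge -> no flip
Dir W: first cell '.' (not opp) -> no flip
Dir E: first cell '.' (not opp) -> no flip
Dir SW: first cell '.' (not opp) -> no flip
Dir S: first cell '.' (not opp) -> no flip
Dir SE: opp run (1,2) capped by W -> flip
All flips: (1,2)

Answer: .W....
..W...
..BWW.
..BB..
...B..
......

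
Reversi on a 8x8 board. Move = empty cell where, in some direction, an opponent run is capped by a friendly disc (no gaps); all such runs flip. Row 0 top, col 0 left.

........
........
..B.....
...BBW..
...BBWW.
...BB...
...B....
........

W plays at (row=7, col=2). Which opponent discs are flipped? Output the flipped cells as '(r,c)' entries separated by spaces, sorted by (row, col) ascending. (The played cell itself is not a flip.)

Answer: (5,4) (6,3)

Derivation:
Dir NW: first cell '.' (not opp) -> no flip
Dir N: first cell '.' (not opp) -> no flip
Dir NE: opp run (6,3) (5,4) capped by W -> flip
Dir W: first cell '.' (not opp) -> no flip
Dir E: first cell '.' (not opp) -> no flip
Dir SW: edge -> no flip
Dir S: edge -> no flip
Dir SE: edge -> no flip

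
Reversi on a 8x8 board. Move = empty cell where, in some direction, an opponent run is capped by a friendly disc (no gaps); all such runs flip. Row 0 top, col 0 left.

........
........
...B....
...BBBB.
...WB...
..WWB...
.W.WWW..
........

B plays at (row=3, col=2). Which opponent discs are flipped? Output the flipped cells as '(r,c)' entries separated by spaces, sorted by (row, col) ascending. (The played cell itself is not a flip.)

Answer: (4,3)

Derivation:
Dir NW: first cell '.' (not opp) -> no flip
Dir N: first cell '.' (not opp) -> no flip
Dir NE: first cell 'B' (not opp) -> no flip
Dir W: first cell '.' (not opp) -> no flip
Dir E: first cell 'B' (not opp) -> no flip
Dir SW: first cell '.' (not opp) -> no flip
Dir S: first cell '.' (not opp) -> no flip
Dir SE: opp run (4,3) capped by B -> flip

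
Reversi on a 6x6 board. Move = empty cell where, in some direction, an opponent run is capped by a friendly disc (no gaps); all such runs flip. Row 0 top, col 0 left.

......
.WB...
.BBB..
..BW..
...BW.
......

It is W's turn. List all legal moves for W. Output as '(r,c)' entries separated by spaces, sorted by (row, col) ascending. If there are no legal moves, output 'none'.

Answer: (1,3) (3,1) (4,2) (5,3)

Derivation:
(0,1): no bracket -> illegal
(0,2): no bracket -> illegal
(0,3): no bracket -> illegal
(1,0): no bracket -> illegal
(1,3): flips 2 -> legal
(1,4): no bracket -> illegal
(2,0): no bracket -> illegal
(2,4): no bracket -> illegal
(3,0): no bracket -> illegal
(3,1): flips 2 -> legal
(3,4): no bracket -> illegal
(4,1): no bracket -> illegal
(4,2): flips 1 -> legal
(5,2): no bracket -> illegal
(5,3): flips 1 -> legal
(5,4): no bracket -> illegal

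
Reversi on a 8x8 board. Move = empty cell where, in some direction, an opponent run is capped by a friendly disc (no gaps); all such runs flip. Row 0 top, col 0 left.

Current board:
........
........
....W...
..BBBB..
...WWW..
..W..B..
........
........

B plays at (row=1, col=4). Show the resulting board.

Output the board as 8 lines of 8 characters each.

Place B at (1,4); scan 8 dirs for brackets.
Dir NW: first cell '.' (not opp) -> no flip
Dir N: first cell '.' (not opp) -> no flip
Dir NE: first cell '.' (not opp) -> no flip
Dir W: first cell '.' (not opp) -> no flip
Dir E: first cell '.' (not opp) -> no flip
Dir SW: first cell '.' (not opp) -> no flip
Dir S: opp run (2,4) capped by B -> flip
Dir SE: first cell '.' (not opp) -> no flip
All flips: (2,4)

Answer: ........
....B...
....B...
..BBBB..
...WWW..
..W..B..
........
........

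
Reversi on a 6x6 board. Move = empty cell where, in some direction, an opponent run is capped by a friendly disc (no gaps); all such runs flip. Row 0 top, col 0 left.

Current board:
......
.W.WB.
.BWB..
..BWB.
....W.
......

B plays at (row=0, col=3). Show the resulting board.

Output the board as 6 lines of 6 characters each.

Answer: ...B..
.W.BB.
.BWB..
..BWB.
....W.
......

Derivation:
Place B at (0,3); scan 8 dirs for brackets.
Dir NW: edge -> no flip
Dir N: edge -> no flip
Dir NE: edge -> no flip
Dir W: first cell '.' (not opp) -> no flip
Dir E: first cell '.' (not opp) -> no flip
Dir SW: first cell '.' (not opp) -> no flip
Dir S: opp run (1,3) capped by B -> flip
Dir SE: first cell 'B' (not opp) -> no flip
All flips: (1,3)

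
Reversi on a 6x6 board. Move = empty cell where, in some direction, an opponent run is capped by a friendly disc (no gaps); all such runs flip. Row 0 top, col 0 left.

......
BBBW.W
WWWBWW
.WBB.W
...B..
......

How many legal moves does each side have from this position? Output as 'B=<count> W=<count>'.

-- B to move --
(0,2): no bracket -> illegal
(0,3): flips 1 -> legal
(0,4): no bracket -> illegal
(0,5): no bracket -> illegal
(1,4): flips 1 -> legal
(3,0): flips 3 -> legal
(3,4): no bracket -> illegal
(4,0): no bracket -> illegal
(4,1): flips 2 -> legal
(4,2): no bracket -> illegal
(4,4): no bracket -> illegal
(4,5): no bracket -> illegal
B mobility = 4
-- W to move --
(0,0): flips 2 -> legal
(0,1): flips 1 -> legal
(0,2): flips 2 -> legal
(0,3): flips 1 -> legal
(1,4): no bracket -> illegal
(3,4): flips 2 -> legal
(4,1): no bracket -> illegal
(4,2): flips 2 -> legal
(4,4): flips 1 -> legal
(5,2): no bracket -> illegal
(5,3): flips 3 -> legal
(5,4): flips 2 -> legal
W mobility = 9

Answer: B=4 W=9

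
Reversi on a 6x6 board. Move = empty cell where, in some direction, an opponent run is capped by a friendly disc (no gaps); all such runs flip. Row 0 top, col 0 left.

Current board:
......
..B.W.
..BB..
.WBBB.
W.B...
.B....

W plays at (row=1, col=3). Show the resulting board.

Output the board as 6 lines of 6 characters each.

Answer: ......
..BWW.
..WB..
.WBBB.
W.B...
.B....

Derivation:
Place W at (1,3); scan 8 dirs for brackets.
Dir NW: first cell '.' (not opp) -> no flip
Dir N: first cell '.' (not opp) -> no flip
Dir NE: first cell '.' (not opp) -> no flip
Dir W: opp run (1,2), next='.' -> no flip
Dir E: first cell 'W' (not opp) -> no flip
Dir SW: opp run (2,2) capped by W -> flip
Dir S: opp run (2,3) (3,3), next='.' -> no flip
Dir SE: first cell '.' (not opp) -> no flip
All flips: (2,2)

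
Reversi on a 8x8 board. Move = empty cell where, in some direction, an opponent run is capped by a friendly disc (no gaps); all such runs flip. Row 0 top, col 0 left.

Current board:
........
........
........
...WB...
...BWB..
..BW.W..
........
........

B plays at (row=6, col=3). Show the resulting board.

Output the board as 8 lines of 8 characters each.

Answer: ........
........
........
...WB...
...BWB..
..BB.W..
...B....
........

Derivation:
Place B at (6,3); scan 8 dirs for brackets.
Dir NW: first cell 'B' (not opp) -> no flip
Dir N: opp run (5,3) capped by B -> flip
Dir NE: first cell '.' (not opp) -> no flip
Dir W: first cell '.' (not opp) -> no flip
Dir E: first cell '.' (not opp) -> no flip
Dir SW: first cell '.' (not opp) -> no flip
Dir S: first cell '.' (not opp) -> no flip
Dir SE: first cell '.' (not opp) -> no flip
All flips: (5,3)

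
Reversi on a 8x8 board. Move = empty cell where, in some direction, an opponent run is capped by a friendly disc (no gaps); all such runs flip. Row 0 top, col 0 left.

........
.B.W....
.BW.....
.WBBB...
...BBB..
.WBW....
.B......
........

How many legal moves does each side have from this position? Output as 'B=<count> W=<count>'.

-- B to move --
(0,2): no bracket -> illegal
(0,3): no bracket -> illegal
(0,4): no bracket -> illegal
(1,2): flips 1 -> legal
(1,4): no bracket -> illegal
(2,0): no bracket -> illegal
(2,3): flips 1 -> legal
(2,4): no bracket -> illegal
(3,0): flips 1 -> legal
(4,0): no bracket -> illegal
(4,1): flips 2 -> legal
(4,2): no bracket -> illegal
(5,0): flips 1 -> legal
(5,4): flips 1 -> legal
(6,0): no bracket -> illegal
(6,2): flips 1 -> legal
(6,3): flips 1 -> legal
(6,4): no bracket -> illegal
B mobility = 8
-- W to move --
(0,0): flips 1 -> legal
(0,1): flips 2 -> legal
(0,2): no bracket -> illegal
(1,0): no bracket -> illegal
(1,2): no bracket -> illegal
(2,0): flips 1 -> legal
(2,3): flips 2 -> legal
(2,4): no bracket -> illegal
(2,5): no bracket -> illegal
(3,0): no bracket -> illegal
(3,5): flips 4 -> legal
(3,6): no bracket -> illegal
(4,1): no bracket -> illegal
(4,2): flips 1 -> legal
(4,6): no bracket -> illegal
(5,0): no bracket -> illegal
(5,4): no bracket -> illegal
(5,5): flips 2 -> legal
(5,6): no bracket -> illegal
(6,0): no bracket -> illegal
(6,2): no bracket -> illegal
(6,3): no bracket -> illegal
(7,0): no bracket -> illegal
(7,1): flips 1 -> legal
(7,2): no bracket -> illegal
W mobility = 8

Answer: B=8 W=8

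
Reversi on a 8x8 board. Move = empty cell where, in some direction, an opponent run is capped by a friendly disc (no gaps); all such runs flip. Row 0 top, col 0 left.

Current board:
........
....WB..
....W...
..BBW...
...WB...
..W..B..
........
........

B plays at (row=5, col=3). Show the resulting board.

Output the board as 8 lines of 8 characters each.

Place B at (5,3); scan 8 dirs for brackets.
Dir NW: first cell '.' (not opp) -> no flip
Dir N: opp run (4,3) capped by B -> flip
Dir NE: first cell 'B' (not opp) -> no flip
Dir W: opp run (5,2), next='.' -> no flip
Dir E: first cell '.' (not opp) -> no flip
Dir SW: first cell '.' (not opp) -> no flip
Dir S: first cell '.' (not opp) -> no flip
Dir SE: first cell '.' (not opp) -> no flip
All flips: (4,3)

Answer: ........
....WB..
....W...
..BBW...
...BB...
..WB.B..
........
........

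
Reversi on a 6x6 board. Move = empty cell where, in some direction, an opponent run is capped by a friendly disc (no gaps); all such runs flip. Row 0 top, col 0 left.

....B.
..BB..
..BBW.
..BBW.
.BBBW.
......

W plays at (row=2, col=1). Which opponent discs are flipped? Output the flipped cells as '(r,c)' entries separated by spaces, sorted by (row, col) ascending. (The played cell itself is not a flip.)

Dir NW: first cell '.' (not opp) -> no flip
Dir N: first cell '.' (not opp) -> no flip
Dir NE: opp run (1,2), next='.' -> no flip
Dir W: first cell '.' (not opp) -> no flip
Dir E: opp run (2,2) (2,3) capped by W -> flip
Dir SW: first cell '.' (not opp) -> no flip
Dir S: first cell '.' (not opp) -> no flip
Dir SE: opp run (3,2) (4,3), next='.' -> no flip

Answer: (2,2) (2,3)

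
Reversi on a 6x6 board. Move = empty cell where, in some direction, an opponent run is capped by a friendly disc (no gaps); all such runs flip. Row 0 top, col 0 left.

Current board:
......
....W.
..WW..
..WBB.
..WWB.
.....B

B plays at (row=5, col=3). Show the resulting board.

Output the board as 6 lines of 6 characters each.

Place B at (5,3); scan 8 dirs for brackets.
Dir NW: opp run (4,2), next='.' -> no flip
Dir N: opp run (4,3) capped by B -> flip
Dir NE: first cell 'B' (not opp) -> no flip
Dir W: first cell '.' (not opp) -> no flip
Dir E: first cell '.' (not opp) -> no flip
Dir SW: edge -> no flip
Dir S: edge -> no flip
Dir SE: edge -> no flip
All flips: (4,3)

Answer: ......
....W.
..WW..
..WBB.
..WBB.
...B.B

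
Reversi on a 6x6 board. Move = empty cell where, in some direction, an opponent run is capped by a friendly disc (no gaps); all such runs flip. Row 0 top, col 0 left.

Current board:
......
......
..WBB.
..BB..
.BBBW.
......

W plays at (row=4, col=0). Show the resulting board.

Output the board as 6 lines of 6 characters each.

Answer: ......
......
..WBB.
..BB..
WWWWW.
......

Derivation:
Place W at (4,0); scan 8 dirs for brackets.
Dir NW: edge -> no flip
Dir N: first cell '.' (not opp) -> no flip
Dir NE: first cell '.' (not opp) -> no flip
Dir W: edge -> no flip
Dir E: opp run (4,1) (4,2) (4,3) capped by W -> flip
Dir SW: edge -> no flip
Dir S: first cell '.' (not opp) -> no flip
Dir SE: first cell '.' (not opp) -> no flip
All flips: (4,1) (4,2) (4,3)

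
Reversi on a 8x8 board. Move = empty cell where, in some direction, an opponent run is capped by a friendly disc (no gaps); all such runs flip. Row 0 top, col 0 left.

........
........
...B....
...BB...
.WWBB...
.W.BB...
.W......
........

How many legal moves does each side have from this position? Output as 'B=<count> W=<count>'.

-- B to move --
(3,0): no bracket -> illegal
(3,1): flips 1 -> legal
(3,2): no bracket -> illegal
(4,0): flips 2 -> legal
(5,0): no bracket -> illegal
(5,2): no bracket -> illegal
(6,0): flips 2 -> legal
(6,2): no bracket -> illegal
(7,0): no bracket -> illegal
(7,1): no bracket -> illegal
(7,2): no bracket -> illegal
B mobility = 3
-- W to move --
(1,2): no bracket -> illegal
(1,3): no bracket -> illegal
(1,4): no bracket -> illegal
(2,2): no bracket -> illegal
(2,4): flips 1 -> legal
(2,5): no bracket -> illegal
(3,2): no bracket -> illegal
(3,5): no bracket -> illegal
(4,5): flips 2 -> legal
(5,2): no bracket -> illegal
(5,5): no bracket -> illegal
(6,2): no bracket -> illegal
(6,3): no bracket -> illegal
(6,4): flips 1 -> legal
(6,5): no bracket -> illegal
W mobility = 3

Answer: B=3 W=3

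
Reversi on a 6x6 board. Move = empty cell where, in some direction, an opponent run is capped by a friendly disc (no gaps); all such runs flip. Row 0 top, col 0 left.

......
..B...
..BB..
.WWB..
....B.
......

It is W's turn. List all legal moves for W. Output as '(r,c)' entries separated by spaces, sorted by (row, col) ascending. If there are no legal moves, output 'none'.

Answer: (0,2) (1,3) (1,4) (3,4)

Derivation:
(0,1): no bracket -> illegal
(0,2): flips 2 -> legal
(0,3): no bracket -> illegal
(1,1): no bracket -> illegal
(1,3): flips 1 -> legal
(1,4): flips 1 -> legal
(2,1): no bracket -> illegal
(2,4): no bracket -> illegal
(3,4): flips 1 -> legal
(3,5): no bracket -> illegal
(4,2): no bracket -> illegal
(4,3): no bracket -> illegal
(4,5): no bracket -> illegal
(5,3): no bracket -> illegal
(5,4): no bracket -> illegal
(5,5): no bracket -> illegal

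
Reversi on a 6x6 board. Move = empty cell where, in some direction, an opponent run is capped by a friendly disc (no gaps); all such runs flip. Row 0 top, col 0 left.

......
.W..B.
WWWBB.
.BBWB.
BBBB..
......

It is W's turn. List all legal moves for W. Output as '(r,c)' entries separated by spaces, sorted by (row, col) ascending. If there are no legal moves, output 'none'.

Answer: (1,3) (1,5) (2,5) (3,0) (3,5) (5,1) (5,2) (5,3) (5,4)

Derivation:
(0,3): no bracket -> illegal
(0,4): no bracket -> illegal
(0,5): no bracket -> illegal
(1,2): no bracket -> illegal
(1,3): flips 1 -> legal
(1,5): flips 1 -> legal
(2,5): flips 2 -> legal
(3,0): flips 2 -> legal
(3,5): flips 1 -> legal
(4,4): no bracket -> illegal
(4,5): no bracket -> illegal
(5,0): no bracket -> illegal
(5,1): flips 3 -> legal
(5,2): flips 2 -> legal
(5,3): flips 3 -> legal
(5,4): flips 2 -> legal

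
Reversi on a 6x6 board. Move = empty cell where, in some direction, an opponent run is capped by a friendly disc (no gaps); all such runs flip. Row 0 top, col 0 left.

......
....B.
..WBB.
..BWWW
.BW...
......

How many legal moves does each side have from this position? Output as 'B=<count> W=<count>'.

Answer: B=7 W=7

Derivation:
-- B to move --
(1,1): no bracket -> illegal
(1,2): flips 1 -> legal
(1,3): no bracket -> illegal
(2,1): flips 1 -> legal
(2,5): no bracket -> illegal
(3,1): no bracket -> illegal
(4,3): flips 2 -> legal
(4,4): flips 1 -> legal
(4,5): flips 1 -> legal
(5,1): flips 2 -> legal
(5,2): flips 1 -> legal
(5,3): no bracket -> illegal
B mobility = 7
-- W to move --
(0,3): no bracket -> illegal
(0,4): flips 2 -> legal
(0,5): no bracket -> illegal
(1,2): flips 1 -> legal
(1,3): flips 2 -> legal
(1,5): flips 1 -> legal
(2,1): no bracket -> illegal
(2,5): flips 2 -> legal
(3,0): no bracket -> illegal
(3,1): flips 1 -> legal
(4,0): flips 1 -> legal
(4,3): no bracket -> illegal
(5,0): no bracket -> illegal
(5,1): no bracket -> illegal
(5,2): no bracket -> illegal
W mobility = 7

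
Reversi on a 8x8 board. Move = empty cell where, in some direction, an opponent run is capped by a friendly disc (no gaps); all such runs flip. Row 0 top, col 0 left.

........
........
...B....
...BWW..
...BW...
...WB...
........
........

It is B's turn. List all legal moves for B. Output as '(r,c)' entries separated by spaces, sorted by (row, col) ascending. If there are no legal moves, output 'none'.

(2,4): flips 2 -> legal
(2,5): flips 1 -> legal
(2,6): no bracket -> illegal
(3,6): flips 2 -> legal
(4,2): no bracket -> illegal
(4,5): flips 2 -> legal
(4,6): no bracket -> illegal
(5,2): flips 1 -> legal
(5,5): flips 1 -> legal
(6,2): no bracket -> illegal
(6,3): flips 1 -> legal
(6,4): no bracket -> illegal

Answer: (2,4) (2,5) (3,6) (4,5) (5,2) (5,5) (6,3)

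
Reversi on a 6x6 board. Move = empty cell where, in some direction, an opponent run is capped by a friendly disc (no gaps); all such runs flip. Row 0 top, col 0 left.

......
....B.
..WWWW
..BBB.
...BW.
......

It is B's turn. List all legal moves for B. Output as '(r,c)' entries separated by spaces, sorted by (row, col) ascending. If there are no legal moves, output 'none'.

Answer: (1,1) (1,2) (1,3) (1,5) (4,5) (5,4) (5,5)

Derivation:
(1,1): flips 1 -> legal
(1,2): flips 2 -> legal
(1,3): flips 1 -> legal
(1,5): flips 1 -> legal
(2,1): no bracket -> illegal
(3,1): no bracket -> illegal
(3,5): no bracket -> illegal
(4,5): flips 1 -> legal
(5,3): no bracket -> illegal
(5,4): flips 1 -> legal
(5,5): flips 1 -> legal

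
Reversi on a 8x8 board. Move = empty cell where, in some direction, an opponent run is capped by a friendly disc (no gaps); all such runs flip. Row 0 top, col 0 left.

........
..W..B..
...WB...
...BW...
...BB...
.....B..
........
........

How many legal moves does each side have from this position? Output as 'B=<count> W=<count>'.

Answer: B=4 W=6

Derivation:
-- B to move --
(0,1): no bracket -> illegal
(0,2): no bracket -> illegal
(0,3): no bracket -> illegal
(1,1): no bracket -> illegal
(1,3): flips 1 -> legal
(1,4): no bracket -> illegal
(2,1): no bracket -> illegal
(2,2): flips 1 -> legal
(2,5): flips 1 -> legal
(3,2): no bracket -> illegal
(3,5): flips 1 -> legal
(4,5): no bracket -> illegal
B mobility = 4
-- W to move --
(0,4): no bracket -> illegal
(0,5): no bracket -> illegal
(0,6): no bracket -> illegal
(1,3): no bracket -> illegal
(1,4): flips 1 -> legal
(1,6): no bracket -> illegal
(2,2): no bracket -> illegal
(2,5): flips 1 -> legal
(2,6): no bracket -> illegal
(3,2): flips 1 -> legal
(3,5): no bracket -> illegal
(4,2): no bracket -> illegal
(4,5): no bracket -> illegal
(4,6): no bracket -> illegal
(5,2): flips 1 -> legal
(5,3): flips 2 -> legal
(5,4): flips 1 -> legal
(5,6): no bracket -> illegal
(6,4): no bracket -> illegal
(6,5): no bracket -> illegal
(6,6): no bracket -> illegal
W mobility = 6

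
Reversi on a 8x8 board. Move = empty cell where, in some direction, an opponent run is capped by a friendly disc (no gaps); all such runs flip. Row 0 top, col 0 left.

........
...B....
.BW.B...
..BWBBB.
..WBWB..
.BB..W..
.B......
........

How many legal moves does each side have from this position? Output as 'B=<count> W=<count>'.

Answer: B=7 W=12

Derivation:
-- B to move --
(1,1): no bracket -> illegal
(1,2): flips 1 -> legal
(2,3): flips 2 -> legal
(3,1): flips 1 -> legal
(4,1): flips 1 -> legal
(4,6): no bracket -> illegal
(5,3): flips 1 -> legal
(5,4): flips 1 -> legal
(5,6): no bracket -> illegal
(6,4): no bracket -> illegal
(6,5): flips 1 -> legal
(6,6): no bracket -> illegal
B mobility = 7
-- W to move --
(0,2): no bracket -> illegal
(0,3): no bracket -> illegal
(0,4): flips 1 -> legal
(1,0): no bracket -> illegal
(1,1): no bracket -> illegal
(1,2): no bracket -> illegal
(1,4): flips 2 -> legal
(1,5): flips 1 -> legal
(2,0): flips 1 -> legal
(2,3): no bracket -> illegal
(2,5): flips 2 -> legal
(2,6): flips 1 -> legal
(2,7): no bracket -> illegal
(3,0): no bracket -> illegal
(3,1): flips 1 -> legal
(3,7): flips 3 -> legal
(4,0): no bracket -> illegal
(4,1): no bracket -> illegal
(4,6): flips 1 -> legal
(4,7): no bracket -> illegal
(5,0): no bracket -> illegal
(5,3): flips 1 -> legal
(5,4): no bracket -> illegal
(5,6): no bracket -> illegal
(6,0): flips 1 -> legal
(6,2): flips 1 -> legal
(6,3): no bracket -> illegal
(7,0): no bracket -> illegal
(7,1): no bracket -> illegal
(7,2): no bracket -> illegal
W mobility = 12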